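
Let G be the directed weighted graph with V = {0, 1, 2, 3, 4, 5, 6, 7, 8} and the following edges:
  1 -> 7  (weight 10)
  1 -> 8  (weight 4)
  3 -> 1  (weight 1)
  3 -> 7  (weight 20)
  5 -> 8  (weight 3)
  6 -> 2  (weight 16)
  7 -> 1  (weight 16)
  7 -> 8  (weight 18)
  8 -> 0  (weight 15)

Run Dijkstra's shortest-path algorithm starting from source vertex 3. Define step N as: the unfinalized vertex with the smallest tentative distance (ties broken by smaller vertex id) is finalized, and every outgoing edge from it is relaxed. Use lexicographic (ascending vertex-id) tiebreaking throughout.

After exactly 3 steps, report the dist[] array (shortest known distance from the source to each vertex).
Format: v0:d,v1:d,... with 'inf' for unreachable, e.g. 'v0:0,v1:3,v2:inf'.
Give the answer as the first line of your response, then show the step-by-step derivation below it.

v0:20,v1:1,v2:inf,v3:0,v4:inf,v5:inf,v6:inf,v7:11,v8:5

step 1: dist = v0:inf,v1:1,v2:inf,v3:0,v4:inf,v5:inf,v6:inf,v7:20,v8:inf
step 2: dist = v0:inf,v1:1,v2:inf,v3:0,v4:inf,v5:inf,v6:inf,v7:11,v8:5
step 3: dist = v0:20,v1:1,v2:inf,v3:0,v4:inf,v5:inf,v6:inf,v7:11,v8:5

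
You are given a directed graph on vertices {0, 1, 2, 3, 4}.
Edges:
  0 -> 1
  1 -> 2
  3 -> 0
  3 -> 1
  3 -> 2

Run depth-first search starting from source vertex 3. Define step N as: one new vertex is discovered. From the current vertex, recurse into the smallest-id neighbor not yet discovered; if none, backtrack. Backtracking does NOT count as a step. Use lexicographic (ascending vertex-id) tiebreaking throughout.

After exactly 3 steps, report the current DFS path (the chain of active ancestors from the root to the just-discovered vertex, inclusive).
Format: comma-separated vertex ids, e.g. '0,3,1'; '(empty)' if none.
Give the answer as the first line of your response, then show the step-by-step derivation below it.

3,0,1

step 1: discover 3; path=3; order=3
step 2: discover 0; path=3>0; order=3,0
step 3: discover 1; path=3>0>1; order=3,0,1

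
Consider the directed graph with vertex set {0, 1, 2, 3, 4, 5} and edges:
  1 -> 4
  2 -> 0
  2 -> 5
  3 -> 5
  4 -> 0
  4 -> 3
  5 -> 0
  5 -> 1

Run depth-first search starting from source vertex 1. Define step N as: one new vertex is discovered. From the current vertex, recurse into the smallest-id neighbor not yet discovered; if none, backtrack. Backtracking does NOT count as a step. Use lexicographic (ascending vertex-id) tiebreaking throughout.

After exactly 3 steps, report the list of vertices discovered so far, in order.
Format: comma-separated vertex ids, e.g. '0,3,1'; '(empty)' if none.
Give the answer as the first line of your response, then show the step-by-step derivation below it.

1,4,0

step 1: discover 1; path=1; order=1
step 2: discover 4; path=1>4; order=1,4
step 3: discover 0; path=1>4>0; order=1,4,0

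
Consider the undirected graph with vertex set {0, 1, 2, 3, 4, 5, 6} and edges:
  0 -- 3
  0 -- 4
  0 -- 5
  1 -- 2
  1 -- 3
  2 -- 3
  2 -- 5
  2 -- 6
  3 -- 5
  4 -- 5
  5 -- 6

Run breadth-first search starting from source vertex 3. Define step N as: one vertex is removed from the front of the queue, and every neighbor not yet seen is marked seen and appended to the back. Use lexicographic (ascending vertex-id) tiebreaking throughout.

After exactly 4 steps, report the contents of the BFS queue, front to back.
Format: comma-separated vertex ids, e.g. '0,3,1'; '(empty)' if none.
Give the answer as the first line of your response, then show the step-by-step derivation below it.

5,4,6

step 1: dequeue 3; queue=[0,1,2,5]; order=3
step 2: dequeue 0; queue=[1,2,5,4]; order=3,0
step 3: dequeue 1; queue=[2,5,4]; order=3,0,1
step 4: dequeue 2; queue=[5,4,6]; order=3,0,1,2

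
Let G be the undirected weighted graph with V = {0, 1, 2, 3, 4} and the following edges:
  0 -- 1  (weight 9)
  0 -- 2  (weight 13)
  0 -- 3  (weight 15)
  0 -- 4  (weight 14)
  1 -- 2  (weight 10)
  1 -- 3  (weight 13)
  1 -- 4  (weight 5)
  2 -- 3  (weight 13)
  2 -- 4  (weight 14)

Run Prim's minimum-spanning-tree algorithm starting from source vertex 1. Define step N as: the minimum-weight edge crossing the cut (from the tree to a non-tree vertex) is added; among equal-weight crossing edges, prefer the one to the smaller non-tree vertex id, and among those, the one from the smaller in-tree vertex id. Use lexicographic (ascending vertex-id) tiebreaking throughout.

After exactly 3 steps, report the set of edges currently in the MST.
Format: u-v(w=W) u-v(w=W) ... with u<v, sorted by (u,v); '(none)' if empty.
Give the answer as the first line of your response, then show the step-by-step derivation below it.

0-1(w=9) 1-2(w=10) 1-4(w=5)

step 1: add edge 1-4 (w=5); MST = {1-4(w=5)}
step 2: add edge 0-1 (w=9); MST = {0-1(w=9) 1-4(w=5)}
step 3: add edge 1-2 (w=10); MST = {0-1(w=9) 1-2(w=10) 1-4(w=5)}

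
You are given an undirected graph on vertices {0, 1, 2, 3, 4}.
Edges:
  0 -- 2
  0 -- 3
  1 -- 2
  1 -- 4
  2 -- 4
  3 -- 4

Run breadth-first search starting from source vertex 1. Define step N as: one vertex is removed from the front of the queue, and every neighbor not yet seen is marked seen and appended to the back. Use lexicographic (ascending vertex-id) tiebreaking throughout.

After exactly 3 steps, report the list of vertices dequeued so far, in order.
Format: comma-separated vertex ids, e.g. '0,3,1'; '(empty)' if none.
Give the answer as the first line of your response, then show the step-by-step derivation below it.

1,2,4

step 1: dequeue 1; queue=[2,4]; order=1
step 2: dequeue 2; queue=[4,0]; order=1,2
step 3: dequeue 4; queue=[0,3]; order=1,2,4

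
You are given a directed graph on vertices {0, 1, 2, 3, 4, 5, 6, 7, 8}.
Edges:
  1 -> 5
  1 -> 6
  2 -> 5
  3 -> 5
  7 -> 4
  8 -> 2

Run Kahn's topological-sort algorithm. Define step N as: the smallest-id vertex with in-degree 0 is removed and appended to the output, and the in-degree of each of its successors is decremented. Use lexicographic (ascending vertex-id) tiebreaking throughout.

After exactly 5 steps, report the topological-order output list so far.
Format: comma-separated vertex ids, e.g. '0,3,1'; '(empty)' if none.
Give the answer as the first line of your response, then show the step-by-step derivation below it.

0,1,3,6,7

step 1: output 0; order=[0]; indeg=(0,0,1,0,1,3,1,0,0)
step 2: output 1; order=[0,1]; indeg=(0,0,1,0,1,2,0,0,0)
step 3: output 3; order=[0,1,3]; indeg=(0,0,1,0,1,1,0,0,0)
step 4: output 6; order=[0,1,3,6]; indeg=(0,0,1,0,1,1,0,0,0)
step 5: output 7; order=[0,1,3,6,7]; indeg=(0,0,1,0,0,1,0,0,0)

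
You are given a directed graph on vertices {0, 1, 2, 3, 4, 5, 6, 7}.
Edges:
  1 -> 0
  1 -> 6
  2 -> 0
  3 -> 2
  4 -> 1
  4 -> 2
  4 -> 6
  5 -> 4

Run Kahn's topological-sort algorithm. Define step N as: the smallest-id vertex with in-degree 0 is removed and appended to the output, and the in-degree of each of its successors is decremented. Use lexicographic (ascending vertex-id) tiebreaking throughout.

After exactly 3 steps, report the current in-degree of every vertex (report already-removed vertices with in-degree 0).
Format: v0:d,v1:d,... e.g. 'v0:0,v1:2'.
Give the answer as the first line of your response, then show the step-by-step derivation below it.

v0:2,v1:0,v2:0,v3:0,v4:0,v5:0,v6:1,v7:0

step 1: output 3; order=[3]; indeg=(2,1,1,0,1,0,2,0)
step 2: output 5; order=[3,5]; indeg=(2,1,1,0,0,0,2,0)
step 3: output 4; order=[3,5,4]; indeg=(2,0,0,0,0,0,1,0)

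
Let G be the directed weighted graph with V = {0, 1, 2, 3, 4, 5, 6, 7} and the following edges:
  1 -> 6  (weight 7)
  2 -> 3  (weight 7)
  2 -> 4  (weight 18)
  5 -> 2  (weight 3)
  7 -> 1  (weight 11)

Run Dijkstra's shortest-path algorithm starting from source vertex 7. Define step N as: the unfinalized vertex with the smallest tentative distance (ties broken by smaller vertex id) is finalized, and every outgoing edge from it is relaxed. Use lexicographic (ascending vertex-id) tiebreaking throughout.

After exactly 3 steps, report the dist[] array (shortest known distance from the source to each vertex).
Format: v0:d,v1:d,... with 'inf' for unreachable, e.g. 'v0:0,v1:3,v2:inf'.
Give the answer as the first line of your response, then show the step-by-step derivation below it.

v0:inf,v1:11,v2:inf,v3:inf,v4:inf,v5:inf,v6:18,v7:0

step 1: dist = v0:inf,v1:11,v2:inf,v3:inf,v4:inf,v5:inf,v6:inf,v7:0
step 2: dist = v0:inf,v1:11,v2:inf,v3:inf,v4:inf,v5:inf,v6:18,v7:0
step 3: dist = v0:inf,v1:11,v2:inf,v3:inf,v4:inf,v5:inf,v6:18,v7:0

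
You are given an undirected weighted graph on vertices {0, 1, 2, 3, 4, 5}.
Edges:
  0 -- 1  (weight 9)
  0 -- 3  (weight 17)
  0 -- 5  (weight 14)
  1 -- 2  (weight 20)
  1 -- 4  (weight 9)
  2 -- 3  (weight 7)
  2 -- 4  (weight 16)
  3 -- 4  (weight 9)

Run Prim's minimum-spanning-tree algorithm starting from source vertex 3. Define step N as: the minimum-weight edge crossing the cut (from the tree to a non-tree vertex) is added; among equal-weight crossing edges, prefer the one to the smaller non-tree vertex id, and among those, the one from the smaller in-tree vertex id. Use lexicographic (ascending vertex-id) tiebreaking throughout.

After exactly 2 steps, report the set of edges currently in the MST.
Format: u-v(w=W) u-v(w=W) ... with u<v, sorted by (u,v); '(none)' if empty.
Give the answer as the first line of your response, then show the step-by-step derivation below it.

2-3(w=7) 3-4(w=9)

step 1: add edge 2-3 (w=7); MST = {2-3(w=7)}
step 2: add edge 3-4 (w=9); MST = {2-3(w=7) 3-4(w=9)}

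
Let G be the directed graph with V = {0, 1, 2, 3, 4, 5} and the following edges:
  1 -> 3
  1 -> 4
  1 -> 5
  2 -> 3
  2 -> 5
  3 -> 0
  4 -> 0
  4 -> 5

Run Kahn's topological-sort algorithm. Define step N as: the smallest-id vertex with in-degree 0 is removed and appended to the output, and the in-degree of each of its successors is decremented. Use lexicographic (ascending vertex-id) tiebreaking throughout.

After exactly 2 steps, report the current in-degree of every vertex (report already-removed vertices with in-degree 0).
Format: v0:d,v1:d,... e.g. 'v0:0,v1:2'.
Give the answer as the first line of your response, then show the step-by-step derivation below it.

v0:2,v1:0,v2:0,v3:0,v4:0,v5:1

step 1: output 1; order=[1]; indeg=(2,0,0,1,0,2)
step 2: output 2; order=[1,2]; indeg=(2,0,0,0,0,1)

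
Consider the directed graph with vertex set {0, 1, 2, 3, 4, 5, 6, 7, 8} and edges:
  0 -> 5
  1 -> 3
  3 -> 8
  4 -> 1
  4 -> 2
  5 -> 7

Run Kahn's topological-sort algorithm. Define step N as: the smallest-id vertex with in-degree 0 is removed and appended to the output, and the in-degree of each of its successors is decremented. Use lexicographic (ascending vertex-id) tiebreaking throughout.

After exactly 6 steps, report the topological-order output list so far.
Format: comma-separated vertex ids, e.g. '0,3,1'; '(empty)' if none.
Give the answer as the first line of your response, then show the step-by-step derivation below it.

0,4,1,2,3,5

step 1: output 0; order=[0]; indeg=(0,1,1,1,0,0,0,1,1)
step 2: output 4; order=[0,4]; indeg=(0,0,0,1,0,0,0,1,1)
step 3: output 1; order=[0,4,1]; indeg=(0,0,0,0,0,0,0,1,1)
step 4: output 2; order=[0,4,1,2]; indeg=(0,0,0,0,0,0,0,1,1)
step 5: output 3; order=[0,4,1,2,3]; indeg=(0,0,0,0,0,0,0,1,0)
step 6: output 5; order=[0,4,1,2,3,5]; indeg=(0,0,0,0,0,0,0,0,0)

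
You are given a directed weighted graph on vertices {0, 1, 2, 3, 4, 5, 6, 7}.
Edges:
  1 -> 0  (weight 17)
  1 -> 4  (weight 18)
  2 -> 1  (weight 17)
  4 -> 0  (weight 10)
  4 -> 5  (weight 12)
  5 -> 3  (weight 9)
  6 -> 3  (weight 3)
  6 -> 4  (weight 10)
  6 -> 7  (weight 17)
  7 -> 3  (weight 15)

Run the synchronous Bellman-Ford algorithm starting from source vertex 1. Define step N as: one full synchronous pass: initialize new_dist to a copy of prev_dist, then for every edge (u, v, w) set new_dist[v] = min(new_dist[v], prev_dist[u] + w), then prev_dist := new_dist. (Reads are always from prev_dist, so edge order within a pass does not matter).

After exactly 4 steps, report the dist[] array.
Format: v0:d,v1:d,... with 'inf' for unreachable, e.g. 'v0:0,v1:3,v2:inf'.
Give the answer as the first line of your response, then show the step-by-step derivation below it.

v0:17,v1:0,v2:inf,v3:39,v4:18,v5:30,v6:inf,v7:inf

step 1: dist = v0:17,v1:0,v2:inf,v3:inf,v4:18,v5:inf,v6:inf,v7:inf
step 2: dist = v0:17,v1:0,v2:inf,v3:inf,v4:18,v5:30,v6:inf,v7:inf
step 3: dist = v0:17,v1:0,v2:inf,v3:39,v4:18,v5:30,v6:inf,v7:inf
step 4: dist = v0:17,v1:0,v2:inf,v3:39,v4:18,v5:30,v6:inf,v7:inf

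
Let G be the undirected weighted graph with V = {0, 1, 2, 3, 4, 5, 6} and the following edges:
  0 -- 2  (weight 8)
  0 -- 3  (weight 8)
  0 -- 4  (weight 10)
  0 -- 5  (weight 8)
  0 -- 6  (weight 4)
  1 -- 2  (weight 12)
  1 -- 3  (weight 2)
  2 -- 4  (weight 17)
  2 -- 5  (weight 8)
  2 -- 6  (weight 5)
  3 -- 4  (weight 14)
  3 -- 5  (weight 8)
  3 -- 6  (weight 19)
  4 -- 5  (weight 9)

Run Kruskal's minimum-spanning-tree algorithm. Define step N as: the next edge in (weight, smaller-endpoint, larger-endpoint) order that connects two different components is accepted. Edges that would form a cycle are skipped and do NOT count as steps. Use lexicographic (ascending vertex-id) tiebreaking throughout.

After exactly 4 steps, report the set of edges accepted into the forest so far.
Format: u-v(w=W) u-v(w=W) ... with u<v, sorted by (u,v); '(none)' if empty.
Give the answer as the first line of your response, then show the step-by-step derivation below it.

0-3(w=8) 0-6(w=4) 1-3(w=2) 2-6(w=5)

step 1: add edge 1-3 (w=2); MST = {1-3(w=2)}
step 2: add edge 0-6 (w=4); MST = {0-6(w=4) 1-3(w=2)}
step 3: add edge 2-6 (w=5); MST = {0-6(w=4) 1-3(w=2) 2-6(w=5)}
step 4: add edge 0-3 (w=8); MST = {0-3(w=8) 0-6(w=4) 1-3(w=2) 2-6(w=5)}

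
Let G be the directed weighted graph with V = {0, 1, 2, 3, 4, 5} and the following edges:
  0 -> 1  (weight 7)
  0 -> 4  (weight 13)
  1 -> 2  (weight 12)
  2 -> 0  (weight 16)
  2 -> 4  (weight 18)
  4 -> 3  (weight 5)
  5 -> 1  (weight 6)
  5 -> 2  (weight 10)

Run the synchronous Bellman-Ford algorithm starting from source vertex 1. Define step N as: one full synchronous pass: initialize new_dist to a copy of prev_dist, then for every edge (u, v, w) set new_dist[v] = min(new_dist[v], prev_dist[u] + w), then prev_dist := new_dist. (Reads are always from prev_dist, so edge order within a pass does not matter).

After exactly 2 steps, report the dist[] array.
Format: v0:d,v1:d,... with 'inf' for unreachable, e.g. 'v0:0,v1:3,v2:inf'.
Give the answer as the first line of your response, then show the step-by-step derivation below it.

v0:28,v1:0,v2:12,v3:inf,v4:30,v5:inf

step 1: dist = v0:inf,v1:0,v2:12,v3:inf,v4:inf,v5:inf
step 2: dist = v0:28,v1:0,v2:12,v3:inf,v4:30,v5:inf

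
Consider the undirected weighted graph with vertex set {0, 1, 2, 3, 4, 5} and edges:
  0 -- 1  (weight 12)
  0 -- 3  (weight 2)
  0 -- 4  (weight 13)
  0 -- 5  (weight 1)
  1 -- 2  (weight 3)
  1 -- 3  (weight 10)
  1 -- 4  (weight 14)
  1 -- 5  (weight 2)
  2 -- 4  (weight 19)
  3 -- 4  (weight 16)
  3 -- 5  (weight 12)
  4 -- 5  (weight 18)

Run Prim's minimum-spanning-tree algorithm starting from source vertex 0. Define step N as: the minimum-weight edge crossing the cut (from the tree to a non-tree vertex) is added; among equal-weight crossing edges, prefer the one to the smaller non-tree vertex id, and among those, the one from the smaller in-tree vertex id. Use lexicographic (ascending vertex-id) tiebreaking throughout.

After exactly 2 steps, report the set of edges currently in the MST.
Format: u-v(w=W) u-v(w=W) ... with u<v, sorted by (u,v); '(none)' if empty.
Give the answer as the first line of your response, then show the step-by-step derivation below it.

0-5(w=1) 1-5(w=2)

step 1: add edge 0-5 (w=1); MST = {0-5(w=1)}
step 2: add edge 1-5 (w=2); MST = {0-5(w=1) 1-5(w=2)}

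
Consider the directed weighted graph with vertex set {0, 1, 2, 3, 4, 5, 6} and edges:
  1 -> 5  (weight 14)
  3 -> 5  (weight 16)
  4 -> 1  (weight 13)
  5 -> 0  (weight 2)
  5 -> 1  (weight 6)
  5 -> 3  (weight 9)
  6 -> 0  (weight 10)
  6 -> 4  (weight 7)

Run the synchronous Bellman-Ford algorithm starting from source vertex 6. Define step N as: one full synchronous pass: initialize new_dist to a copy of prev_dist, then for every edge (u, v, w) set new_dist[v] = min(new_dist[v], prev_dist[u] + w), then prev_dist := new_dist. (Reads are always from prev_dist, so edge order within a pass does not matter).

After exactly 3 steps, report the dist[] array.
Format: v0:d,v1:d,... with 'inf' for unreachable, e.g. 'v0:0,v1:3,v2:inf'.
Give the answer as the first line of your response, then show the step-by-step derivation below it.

v0:10,v1:20,v2:inf,v3:inf,v4:7,v5:34,v6:0

step 1: dist = v0:10,v1:inf,v2:inf,v3:inf,v4:7,v5:inf,v6:0
step 2: dist = v0:10,v1:20,v2:inf,v3:inf,v4:7,v5:inf,v6:0
step 3: dist = v0:10,v1:20,v2:inf,v3:inf,v4:7,v5:34,v6:0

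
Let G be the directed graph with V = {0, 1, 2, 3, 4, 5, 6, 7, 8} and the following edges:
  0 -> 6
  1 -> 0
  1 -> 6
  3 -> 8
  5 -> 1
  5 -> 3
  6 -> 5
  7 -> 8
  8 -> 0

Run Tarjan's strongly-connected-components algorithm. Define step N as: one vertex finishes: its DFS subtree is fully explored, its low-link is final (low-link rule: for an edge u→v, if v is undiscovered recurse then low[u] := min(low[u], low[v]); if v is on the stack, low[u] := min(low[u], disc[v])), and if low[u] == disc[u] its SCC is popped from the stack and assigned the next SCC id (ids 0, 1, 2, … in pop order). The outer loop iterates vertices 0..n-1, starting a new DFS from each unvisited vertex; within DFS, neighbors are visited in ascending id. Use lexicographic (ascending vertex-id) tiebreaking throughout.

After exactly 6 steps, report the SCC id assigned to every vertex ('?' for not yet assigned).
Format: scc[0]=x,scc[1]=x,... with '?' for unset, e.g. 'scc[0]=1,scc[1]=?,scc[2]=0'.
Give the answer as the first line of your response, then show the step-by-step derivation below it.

scc[0]=0,scc[1]=0,scc[2]=?,scc[3]=0,scc[4]=?,scc[5]=0,scc[6]=0,scc[7]=?,scc[8]=0

step 1: low=(low[0]=0,low[1]=0,low[2]=?,low[3]=?,low[4]=?,low[5]=2,low[6]=1,low[7]=?,low[8]=?); scc=(scc[0]=?,scc[1]=?,scc[2]=?,scc[3]=?,scc[4]=?,scc[5]=?,scc[6]=?,scc[7]=?,scc[8]=?)
step 2: low=(low[0]=0,low[1]=0,low[2]=?,low[3]=4,low[4]=?,low[5]=0,low[6]=1,low[7]=?,low[8]=0); scc=(scc[0]=?,scc[1]=?,scc[2]=?,scc[3]=?,scc[4]=?,scc[5]=?,scc[6]=?,scc[7]=?,scc[8]=?)
step 3: low=(low[0]=0,low[1]=0,low[2]=?,low[3]=0,low[4]=?,low[5]=0,low[6]=1,low[7]=?,low[8]=0); scc=(scc[0]=?,scc[1]=?,scc[2]=?,scc[3]=?,scc[4]=?,scc[5]=?,scc[6]=?,scc[7]=?,scc[8]=?)
step 4: low=(low[0]=0,low[1]=0,low[2]=?,low[3]=0,low[4]=?,low[5]=0,low[6]=1,low[7]=?,low[8]=0); scc=(scc[0]=?,scc[1]=?,scc[2]=?,scc[3]=?,scc[4]=?,scc[5]=?,scc[6]=?,scc[7]=?,scc[8]=?)
step 5: low=(low[0]=0,low[1]=0,low[2]=?,low[3]=0,low[4]=?,low[5]=0,low[6]=0,low[7]=?,low[8]=0); scc=(scc[0]=?,scc[1]=?,scc[2]=?,scc[3]=?,scc[4]=?,scc[5]=?,scc[6]=?,scc[7]=?,scc[8]=?)
step 6: low=(low[0]=0,low[1]=0,low[2]=?,low[3]=0,low[4]=?,low[5]=0,low[6]=0,low[7]=?,low[8]=0); scc=(scc[0]=0,scc[1]=0,scc[2]=?,scc[3]=0,scc[4]=?,scc[5]=0,scc[6]=0,scc[7]=?,scc[8]=0)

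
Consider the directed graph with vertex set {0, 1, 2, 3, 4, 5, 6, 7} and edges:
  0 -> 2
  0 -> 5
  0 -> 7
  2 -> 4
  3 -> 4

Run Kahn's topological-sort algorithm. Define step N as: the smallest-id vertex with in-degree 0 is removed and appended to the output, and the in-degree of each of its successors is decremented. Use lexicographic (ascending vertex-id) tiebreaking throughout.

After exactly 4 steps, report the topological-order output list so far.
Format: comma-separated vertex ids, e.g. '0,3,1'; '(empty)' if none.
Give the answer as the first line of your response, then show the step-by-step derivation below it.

0,1,2,3

step 1: output 0; order=[0]; indeg=(0,0,0,0,2,0,0,0)
step 2: output 1; order=[0,1]; indeg=(0,0,0,0,2,0,0,0)
step 3: output 2; order=[0,1,2]; indeg=(0,0,0,0,1,0,0,0)
step 4: output 3; order=[0,1,2,3]; indeg=(0,0,0,0,0,0,0,0)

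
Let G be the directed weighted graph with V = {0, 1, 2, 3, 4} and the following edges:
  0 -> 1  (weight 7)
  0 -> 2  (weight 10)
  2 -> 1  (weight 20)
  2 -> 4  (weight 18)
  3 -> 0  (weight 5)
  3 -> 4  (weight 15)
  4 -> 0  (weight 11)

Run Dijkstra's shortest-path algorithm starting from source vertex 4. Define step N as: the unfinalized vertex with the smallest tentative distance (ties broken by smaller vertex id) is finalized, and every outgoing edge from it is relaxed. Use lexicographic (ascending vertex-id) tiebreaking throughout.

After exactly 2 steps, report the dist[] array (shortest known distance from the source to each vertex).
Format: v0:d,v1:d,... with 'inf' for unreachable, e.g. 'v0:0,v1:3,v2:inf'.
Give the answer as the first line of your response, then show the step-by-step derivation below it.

v0:11,v1:18,v2:21,v3:inf,v4:0

step 1: dist = v0:11,v1:inf,v2:inf,v3:inf,v4:0
step 2: dist = v0:11,v1:18,v2:21,v3:inf,v4:0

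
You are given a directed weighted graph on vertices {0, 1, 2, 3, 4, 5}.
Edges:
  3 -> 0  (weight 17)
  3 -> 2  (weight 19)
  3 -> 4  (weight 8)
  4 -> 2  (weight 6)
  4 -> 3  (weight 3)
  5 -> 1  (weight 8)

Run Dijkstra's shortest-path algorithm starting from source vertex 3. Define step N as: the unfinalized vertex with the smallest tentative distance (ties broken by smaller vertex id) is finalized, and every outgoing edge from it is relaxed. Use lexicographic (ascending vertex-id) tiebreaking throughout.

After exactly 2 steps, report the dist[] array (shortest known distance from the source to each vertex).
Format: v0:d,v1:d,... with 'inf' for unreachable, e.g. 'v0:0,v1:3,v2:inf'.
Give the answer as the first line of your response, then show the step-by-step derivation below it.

v0:17,v1:inf,v2:14,v3:0,v4:8,v5:inf

step 1: dist = v0:17,v1:inf,v2:19,v3:0,v4:8,v5:inf
step 2: dist = v0:17,v1:inf,v2:14,v3:0,v4:8,v5:inf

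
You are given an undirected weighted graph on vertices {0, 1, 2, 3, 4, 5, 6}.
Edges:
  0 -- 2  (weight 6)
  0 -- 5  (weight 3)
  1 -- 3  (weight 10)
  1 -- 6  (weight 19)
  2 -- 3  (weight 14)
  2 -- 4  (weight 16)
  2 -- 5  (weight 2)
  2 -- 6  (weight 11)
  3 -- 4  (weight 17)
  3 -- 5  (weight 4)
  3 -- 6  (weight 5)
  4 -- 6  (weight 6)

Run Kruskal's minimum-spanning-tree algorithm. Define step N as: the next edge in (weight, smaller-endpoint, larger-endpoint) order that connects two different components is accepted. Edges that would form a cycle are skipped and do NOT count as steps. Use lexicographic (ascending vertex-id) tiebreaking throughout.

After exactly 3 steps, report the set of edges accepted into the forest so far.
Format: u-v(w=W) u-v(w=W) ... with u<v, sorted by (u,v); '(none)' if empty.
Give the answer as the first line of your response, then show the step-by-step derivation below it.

0-5(w=3) 2-5(w=2) 3-5(w=4)

step 1: add edge 2-5 (w=2); MST = {2-5(w=2)}
step 2: add edge 0-5 (w=3); MST = {0-5(w=3) 2-5(w=2)}
step 3: add edge 3-5 (w=4); MST = {0-5(w=3) 2-5(w=2) 3-5(w=4)}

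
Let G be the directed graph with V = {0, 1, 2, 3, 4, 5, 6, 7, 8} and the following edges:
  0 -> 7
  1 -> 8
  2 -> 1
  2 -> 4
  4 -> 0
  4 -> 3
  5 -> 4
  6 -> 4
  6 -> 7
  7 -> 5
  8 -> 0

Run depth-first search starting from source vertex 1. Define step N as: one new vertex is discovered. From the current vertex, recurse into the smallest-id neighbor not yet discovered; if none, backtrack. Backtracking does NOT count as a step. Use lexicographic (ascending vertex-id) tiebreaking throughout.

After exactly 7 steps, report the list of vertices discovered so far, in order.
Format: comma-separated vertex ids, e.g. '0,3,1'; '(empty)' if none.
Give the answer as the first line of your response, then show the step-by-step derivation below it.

1,8,0,7,5,4,3

step 1: discover 1; path=1; order=1
step 2: discover 8; path=1>8; order=1,8
step 3: discover 0; path=1>8>0; order=1,8,0
step 4: discover 7; path=1>8>0>7; order=1,8,0,7
step 5: discover 5; path=1>8>0>7>5; order=1,8,0,7,5
step 6: discover 4; path=1>8>0>7>5>4; order=1,8,0,7,5,4
step 7: discover 3; path=1>8>0>7>5>4>3; order=1,8,0,7,5,4,3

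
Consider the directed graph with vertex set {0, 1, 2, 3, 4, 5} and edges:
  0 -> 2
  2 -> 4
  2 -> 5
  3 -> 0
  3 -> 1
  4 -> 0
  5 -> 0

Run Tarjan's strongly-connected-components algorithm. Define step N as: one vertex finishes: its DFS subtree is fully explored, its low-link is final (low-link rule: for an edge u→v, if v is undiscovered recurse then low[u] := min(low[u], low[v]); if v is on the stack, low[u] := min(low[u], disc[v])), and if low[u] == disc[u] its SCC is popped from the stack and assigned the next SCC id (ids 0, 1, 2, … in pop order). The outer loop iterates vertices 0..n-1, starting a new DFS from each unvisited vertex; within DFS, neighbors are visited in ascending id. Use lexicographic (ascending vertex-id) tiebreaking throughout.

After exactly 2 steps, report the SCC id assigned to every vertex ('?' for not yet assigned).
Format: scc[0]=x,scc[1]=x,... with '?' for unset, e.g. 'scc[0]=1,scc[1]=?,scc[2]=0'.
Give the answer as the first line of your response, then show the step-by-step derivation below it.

scc[0]=?,scc[1]=?,scc[2]=?,scc[3]=?,scc[4]=?,scc[5]=?

step 1: low=(low[0]=0,low[1]=?,low[2]=1,low[3]=?,low[4]=0,low[5]=?); scc=(scc[0]=?,scc[1]=?,scc[2]=?,scc[3]=?,scc[4]=?,scc[5]=?)
step 2: low=(low[0]=0,low[1]=?,low[2]=0,low[3]=?,low[4]=0,low[5]=0); scc=(scc[0]=?,scc[1]=?,scc[2]=?,scc[3]=?,scc[4]=?,scc[5]=?)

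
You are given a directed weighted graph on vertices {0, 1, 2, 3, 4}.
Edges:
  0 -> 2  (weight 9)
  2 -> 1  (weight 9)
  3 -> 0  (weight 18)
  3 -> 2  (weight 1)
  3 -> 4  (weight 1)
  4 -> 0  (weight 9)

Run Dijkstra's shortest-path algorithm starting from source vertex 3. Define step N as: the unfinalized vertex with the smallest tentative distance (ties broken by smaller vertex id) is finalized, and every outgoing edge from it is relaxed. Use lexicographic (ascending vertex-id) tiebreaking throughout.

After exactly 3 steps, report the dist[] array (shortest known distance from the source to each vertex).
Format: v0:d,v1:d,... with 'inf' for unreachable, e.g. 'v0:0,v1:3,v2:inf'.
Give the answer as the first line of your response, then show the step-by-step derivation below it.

v0:10,v1:10,v2:1,v3:0,v4:1

step 1: dist = v0:18,v1:inf,v2:1,v3:0,v4:1
step 2: dist = v0:18,v1:10,v2:1,v3:0,v4:1
step 3: dist = v0:10,v1:10,v2:1,v3:0,v4:1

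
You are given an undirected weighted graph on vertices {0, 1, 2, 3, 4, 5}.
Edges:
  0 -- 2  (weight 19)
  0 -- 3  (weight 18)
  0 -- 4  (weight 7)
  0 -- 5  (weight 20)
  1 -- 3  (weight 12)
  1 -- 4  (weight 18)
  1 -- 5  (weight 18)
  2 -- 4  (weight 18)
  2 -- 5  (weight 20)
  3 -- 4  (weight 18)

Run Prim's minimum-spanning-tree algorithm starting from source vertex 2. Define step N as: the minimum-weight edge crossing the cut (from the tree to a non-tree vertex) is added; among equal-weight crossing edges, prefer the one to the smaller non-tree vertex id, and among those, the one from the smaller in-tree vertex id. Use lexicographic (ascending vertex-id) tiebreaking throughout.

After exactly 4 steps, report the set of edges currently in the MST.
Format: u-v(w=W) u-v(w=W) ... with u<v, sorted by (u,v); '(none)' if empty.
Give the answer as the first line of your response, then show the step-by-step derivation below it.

0-4(w=7) 1-3(w=12) 1-4(w=18) 2-4(w=18)

step 1: add edge 2-4 (w=18); MST = {2-4(w=18)}
step 2: add edge 0-4 (w=7); MST = {0-4(w=7) 2-4(w=18)}
step 3: add edge 1-4 (w=18); MST = {0-4(w=7) 1-4(w=18) 2-4(w=18)}
step 4: add edge 1-3 (w=12); MST = {0-4(w=7) 1-3(w=12) 1-4(w=18) 2-4(w=18)}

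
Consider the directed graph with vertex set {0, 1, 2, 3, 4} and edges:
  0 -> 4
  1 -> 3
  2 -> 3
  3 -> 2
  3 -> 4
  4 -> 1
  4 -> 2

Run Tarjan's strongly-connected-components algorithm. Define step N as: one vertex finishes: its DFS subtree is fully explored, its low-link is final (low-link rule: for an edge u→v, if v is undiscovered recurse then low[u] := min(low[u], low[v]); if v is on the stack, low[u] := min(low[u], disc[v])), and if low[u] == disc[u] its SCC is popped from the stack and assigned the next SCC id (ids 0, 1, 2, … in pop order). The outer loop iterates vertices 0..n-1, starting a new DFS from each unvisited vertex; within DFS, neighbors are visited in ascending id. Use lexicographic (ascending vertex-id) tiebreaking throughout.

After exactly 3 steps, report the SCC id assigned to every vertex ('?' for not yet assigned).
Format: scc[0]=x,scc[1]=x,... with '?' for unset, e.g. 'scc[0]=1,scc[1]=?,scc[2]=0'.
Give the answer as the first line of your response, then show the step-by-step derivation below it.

scc[0]=?,scc[1]=?,scc[2]=?,scc[3]=?,scc[4]=?

step 1: low=(low[0]=0,low[1]=2,low[2]=3,low[3]=3,low[4]=1); scc=(scc[0]=?,scc[1]=?,scc[2]=?,scc[3]=?,scc[4]=?)
step 2: low=(low[0]=0,low[1]=2,low[2]=3,low[3]=1,low[4]=1); scc=(scc[0]=?,scc[1]=?,scc[2]=?,scc[3]=?,scc[4]=?)
step 3: low=(low[0]=0,low[1]=1,low[2]=3,low[3]=1,low[4]=1); scc=(scc[0]=?,scc[1]=?,scc[2]=?,scc[3]=?,scc[4]=?)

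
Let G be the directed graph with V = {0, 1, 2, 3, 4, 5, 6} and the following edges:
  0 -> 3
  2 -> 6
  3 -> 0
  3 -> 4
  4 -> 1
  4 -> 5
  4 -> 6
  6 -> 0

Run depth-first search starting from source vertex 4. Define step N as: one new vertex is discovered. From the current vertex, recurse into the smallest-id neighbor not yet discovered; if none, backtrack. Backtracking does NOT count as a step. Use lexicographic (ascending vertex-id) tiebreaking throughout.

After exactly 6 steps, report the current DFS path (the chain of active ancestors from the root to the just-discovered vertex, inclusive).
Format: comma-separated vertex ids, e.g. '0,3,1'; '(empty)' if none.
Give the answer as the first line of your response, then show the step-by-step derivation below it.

4,6,0,3

step 1: discover 4; path=4; order=4
step 2: discover 1; path=4>1; order=4,1
step 3: discover 5; path=4>5; order=4,1,5
step 4: discover 6; path=4>6; order=4,1,5,6
step 5: discover 0; path=4>6>0; order=4,1,5,6,0
step 6: discover 3; path=4>6>0>3; order=4,1,5,6,0,3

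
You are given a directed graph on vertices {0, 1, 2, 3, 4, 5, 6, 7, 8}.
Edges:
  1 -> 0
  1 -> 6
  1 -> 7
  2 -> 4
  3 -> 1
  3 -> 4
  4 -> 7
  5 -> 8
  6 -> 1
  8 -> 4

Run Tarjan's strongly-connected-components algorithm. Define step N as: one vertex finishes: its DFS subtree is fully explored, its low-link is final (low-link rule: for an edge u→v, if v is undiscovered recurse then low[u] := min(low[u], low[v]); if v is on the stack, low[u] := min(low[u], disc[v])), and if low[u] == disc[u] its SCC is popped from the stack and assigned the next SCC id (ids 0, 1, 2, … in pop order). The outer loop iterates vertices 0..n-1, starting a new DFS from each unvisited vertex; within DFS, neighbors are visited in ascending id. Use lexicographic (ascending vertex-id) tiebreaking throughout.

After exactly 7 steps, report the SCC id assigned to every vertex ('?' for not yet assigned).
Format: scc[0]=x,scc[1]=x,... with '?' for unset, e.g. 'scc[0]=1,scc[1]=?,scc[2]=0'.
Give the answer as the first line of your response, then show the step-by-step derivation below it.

scc[0]=0,scc[1]=2,scc[2]=4,scc[3]=5,scc[4]=3,scc[5]=?,scc[6]=2,scc[7]=1,scc[8]=?

step 1: low=(low[0]=0,low[1]=?,low[2]=?,low[3]=?,low[4]=?,low[5]=?,low[6]=?,low[7]=?,low[8]=?); scc=(scc[0]=0,scc[1]=?,scc[2]=?,scc[3]=?,scc[4]=?,scc[5]=?,scc[6]=?,scc[7]=?,scc[8]=?)
step 2: low=(low[0]=0,low[1]=1,low[2]=?,low[3]=?,low[4]=?,low[5]=?,low[6]=1,low[7]=?,low[8]=?); scc=(scc[0]=0,scc[1]=?,scc[2]=?,scc[3]=?,scc[4]=?,scc[5]=?,scc[6]=?,scc[7]=?,scc[8]=?)
step 3: low=(low[0]=0,low[1]=1,low[2]=?,low[3]=?,low[4]=?,low[5]=?,low[6]=1,low[7]=3,low[8]=?); scc=(scc[0]=0,scc[1]=?,scc[2]=?,scc[3]=?,scc[4]=?,scc[5]=?,scc[6]=?,scc[7]=1,scc[8]=?)
step 4: low=(low[0]=0,low[1]=1,low[2]=?,low[3]=?,low[4]=?,low[5]=?,low[6]=1,low[7]=3,low[8]=?); scc=(scc[0]=0,scc[1]=2,scc[2]=?,scc[3]=?,scc[4]=?,scc[5]=?,scc[6]=2,scc[7]=1,scc[8]=?)
step 5: low=(low[0]=0,low[1]=1,low[2]=4,low[3]=?,low[4]=5,low[5]=?,low[6]=1,low[7]=3,low[8]=?); scc=(scc[0]=0,scc[1]=2,scc[2]=?,scc[3]=?,scc[4]=3,scc[5]=?,scc[6]=2,scc[7]=1,scc[8]=?)
step 6: low=(low[0]=0,low[1]=1,low[2]=4,low[3]=?,low[4]=5,low[5]=?,low[6]=1,low[7]=3,low[8]=?); scc=(scc[0]=0,scc[1]=2,scc[2]=4,scc[3]=?,scc[4]=3,scc[5]=?,scc[6]=2,scc[7]=1,scc[8]=?)
step 7: low=(low[0]=0,low[1]=1,low[2]=4,low[3]=6,low[4]=5,low[5]=?,low[6]=1,low[7]=3,low[8]=?); scc=(scc[0]=0,scc[1]=2,scc[2]=4,scc[3]=5,scc[4]=3,scc[5]=?,scc[6]=2,scc[7]=1,scc[8]=?)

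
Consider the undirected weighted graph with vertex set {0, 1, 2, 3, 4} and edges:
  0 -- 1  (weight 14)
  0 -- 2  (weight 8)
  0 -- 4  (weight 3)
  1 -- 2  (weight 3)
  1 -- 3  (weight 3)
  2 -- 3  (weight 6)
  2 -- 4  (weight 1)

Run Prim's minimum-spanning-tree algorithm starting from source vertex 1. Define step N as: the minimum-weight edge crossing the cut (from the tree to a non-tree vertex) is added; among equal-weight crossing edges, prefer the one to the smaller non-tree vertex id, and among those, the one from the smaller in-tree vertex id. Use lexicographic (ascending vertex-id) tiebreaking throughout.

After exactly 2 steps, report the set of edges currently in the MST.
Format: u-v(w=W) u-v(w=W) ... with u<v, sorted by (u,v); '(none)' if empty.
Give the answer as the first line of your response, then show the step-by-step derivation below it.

1-2(w=3) 2-4(w=1)

step 1: add edge 1-2 (w=3); MST = {1-2(w=3)}
step 2: add edge 2-4 (w=1); MST = {1-2(w=3) 2-4(w=1)}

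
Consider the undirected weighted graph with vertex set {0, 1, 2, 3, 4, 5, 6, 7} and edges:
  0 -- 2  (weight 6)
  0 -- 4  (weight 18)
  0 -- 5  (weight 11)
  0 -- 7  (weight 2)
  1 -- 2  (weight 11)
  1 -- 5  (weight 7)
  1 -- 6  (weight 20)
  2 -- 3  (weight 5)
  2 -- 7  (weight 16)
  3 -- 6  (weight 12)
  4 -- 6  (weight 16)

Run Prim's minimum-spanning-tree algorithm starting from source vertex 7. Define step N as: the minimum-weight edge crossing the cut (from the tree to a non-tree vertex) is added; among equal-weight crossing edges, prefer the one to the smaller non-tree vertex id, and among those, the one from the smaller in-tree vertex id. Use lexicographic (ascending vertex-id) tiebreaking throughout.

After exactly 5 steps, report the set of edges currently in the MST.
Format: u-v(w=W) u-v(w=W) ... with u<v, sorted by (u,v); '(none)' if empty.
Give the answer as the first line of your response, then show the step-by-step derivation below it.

0-2(w=6) 0-7(w=2) 1-2(w=11) 1-5(w=7) 2-3(w=5)

step 1: add edge 0-7 (w=2); MST = {0-7(w=2)}
step 2: add edge 0-2 (w=6); MST = {0-2(w=6) 0-7(w=2)}
step 3: add edge 2-3 (w=5); MST = {0-2(w=6) 0-7(w=2) 2-3(w=5)}
step 4: add edge 1-2 (w=11); MST = {0-2(w=6) 0-7(w=2) 1-2(w=11) 2-3(w=5)}
step 5: add edge 1-5 (w=7); MST = {0-2(w=6) 0-7(w=2) 1-2(w=11) 1-5(w=7) 2-3(w=5)}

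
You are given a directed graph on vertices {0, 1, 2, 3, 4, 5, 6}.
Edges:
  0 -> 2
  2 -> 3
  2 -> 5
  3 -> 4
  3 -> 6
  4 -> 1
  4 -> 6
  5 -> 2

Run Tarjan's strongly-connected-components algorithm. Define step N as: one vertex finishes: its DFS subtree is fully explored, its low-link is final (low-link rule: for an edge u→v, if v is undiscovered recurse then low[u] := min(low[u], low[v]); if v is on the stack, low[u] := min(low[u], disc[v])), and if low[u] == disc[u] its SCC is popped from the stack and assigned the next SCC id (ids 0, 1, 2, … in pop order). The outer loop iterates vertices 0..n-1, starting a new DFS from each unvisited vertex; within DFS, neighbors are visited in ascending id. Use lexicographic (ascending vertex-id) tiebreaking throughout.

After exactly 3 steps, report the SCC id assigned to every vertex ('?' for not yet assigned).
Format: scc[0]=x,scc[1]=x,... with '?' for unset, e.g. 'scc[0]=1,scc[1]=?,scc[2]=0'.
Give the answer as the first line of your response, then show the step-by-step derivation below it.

scc[0]=?,scc[1]=0,scc[2]=?,scc[3]=?,scc[4]=2,scc[5]=?,scc[6]=1

step 1: low=(low[0]=0,low[1]=4,low[2]=1,low[3]=2,low[4]=3,low[5]=?,low[6]=?); scc=(scc[0]=?,scc[1]=0,scc[2]=?,scc[3]=?,scc[4]=?,scc[5]=?,scc[6]=?)
step 2: low=(low[0]=0,low[1]=4,low[2]=1,low[3]=2,low[4]=3,low[5]=?,low[6]=5); scc=(scc[0]=?,scc[1]=0,scc[2]=?,scc[3]=?,scc[4]=?,scc[5]=?,scc[6]=1)
step 3: low=(low[0]=0,low[1]=4,low[2]=1,low[3]=2,low[4]=3,low[5]=?,low[6]=5); scc=(scc[0]=?,scc[1]=0,scc[2]=?,scc[3]=?,scc[4]=2,scc[5]=?,scc[6]=1)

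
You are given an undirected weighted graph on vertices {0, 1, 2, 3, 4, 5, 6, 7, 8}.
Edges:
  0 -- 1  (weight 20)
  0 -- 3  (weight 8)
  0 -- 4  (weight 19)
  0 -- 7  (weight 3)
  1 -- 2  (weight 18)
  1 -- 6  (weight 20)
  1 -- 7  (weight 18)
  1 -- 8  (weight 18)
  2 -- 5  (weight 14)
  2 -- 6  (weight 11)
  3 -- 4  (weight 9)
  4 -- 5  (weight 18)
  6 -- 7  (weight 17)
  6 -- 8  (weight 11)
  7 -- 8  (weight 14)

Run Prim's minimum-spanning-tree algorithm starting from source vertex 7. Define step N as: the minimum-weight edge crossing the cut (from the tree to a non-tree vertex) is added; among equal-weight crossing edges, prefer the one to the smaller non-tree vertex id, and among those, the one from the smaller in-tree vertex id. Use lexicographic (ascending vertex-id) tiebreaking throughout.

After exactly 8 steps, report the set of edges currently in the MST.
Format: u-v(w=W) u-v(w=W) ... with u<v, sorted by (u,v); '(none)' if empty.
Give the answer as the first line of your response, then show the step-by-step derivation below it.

0-3(w=8) 0-7(w=3) 1-2(w=18) 2-5(w=14) 2-6(w=11) 3-4(w=9) 6-8(w=11) 7-8(w=14)

step 1: add edge 0-7 (w=3); MST = {0-7(w=3)}
step 2: add edge 0-3 (w=8); MST = {0-3(w=8) 0-7(w=3)}
step 3: add edge 3-4 (w=9); MST = {0-3(w=8) 0-7(w=3) 3-4(w=9)}
step 4: add edge 7-8 (w=14); MST = {0-3(w=8) 0-7(w=3) 3-4(w=9) 7-8(w=14)}
step 5: add edge 6-8 (w=11); MST = {0-3(w=8) 0-7(w=3) 3-4(w=9) 6-8(w=11) 7-8(w=14)}
step 6: add edge 2-6 (w=11); MST = {0-3(w=8) 0-7(w=3) 2-6(w=11) 3-4(w=9) 6-8(w=11) 7-8(w=14)}
step 7: add edge 2-5 (w=14); MST = {0-3(w=8) 0-7(w=3) 2-5(w=14) 2-6(w=11) 3-4(w=9) 6-8(w=11) 7-8(w=14)}
step 8: add edge 1-2 (w=18); MST = {0-3(w=8) 0-7(w=3) 1-2(w=18) 2-5(w=14) 2-6(w=11) 3-4(w=9) 6-8(w=11) 7-8(w=14)}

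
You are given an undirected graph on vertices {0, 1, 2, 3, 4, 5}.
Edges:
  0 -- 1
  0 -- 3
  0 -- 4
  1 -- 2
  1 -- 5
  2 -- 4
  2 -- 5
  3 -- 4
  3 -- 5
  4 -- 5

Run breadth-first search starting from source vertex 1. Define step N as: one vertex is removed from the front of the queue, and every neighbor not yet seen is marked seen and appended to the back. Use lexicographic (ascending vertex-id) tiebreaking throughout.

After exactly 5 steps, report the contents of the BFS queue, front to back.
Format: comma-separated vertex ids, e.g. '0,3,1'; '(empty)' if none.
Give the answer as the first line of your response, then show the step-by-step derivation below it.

4

step 1: dequeue 1; queue=[0,2,5]; order=1
step 2: dequeue 0; queue=[2,5,3,4]; order=1,0
step 3: dequeue 2; queue=[5,3,4]; order=1,0,2
step 4: dequeue 5; queue=[3,4]; order=1,0,2,5
step 5: dequeue 3; queue=[4]; order=1,0,2,5,3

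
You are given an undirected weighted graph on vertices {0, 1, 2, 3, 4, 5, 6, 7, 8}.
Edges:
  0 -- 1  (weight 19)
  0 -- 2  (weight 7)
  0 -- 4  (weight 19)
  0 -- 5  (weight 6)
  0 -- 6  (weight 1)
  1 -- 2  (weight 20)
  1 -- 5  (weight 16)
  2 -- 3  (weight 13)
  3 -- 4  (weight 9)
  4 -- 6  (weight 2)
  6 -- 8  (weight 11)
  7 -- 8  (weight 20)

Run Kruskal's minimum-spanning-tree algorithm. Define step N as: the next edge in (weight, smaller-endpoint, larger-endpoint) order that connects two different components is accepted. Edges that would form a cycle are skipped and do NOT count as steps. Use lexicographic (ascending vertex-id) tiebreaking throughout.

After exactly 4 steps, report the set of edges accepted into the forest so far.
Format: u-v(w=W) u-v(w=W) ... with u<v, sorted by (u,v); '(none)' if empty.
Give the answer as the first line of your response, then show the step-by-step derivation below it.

0-2(w=7) 0-5(w=6) 0-6(w=1) 4-6(w=2)

step 1: add edge 0-6 (w=1); MST = {0-6(w=1)}
step 2: add edge 4-6 (w=2); MST = {0-6(w=1) 4-6(w=2)}
step 3: add edge 0-5 (w=6); MST = {0-5(w=6) 0-6(w=1) 4-6(w=2)}
step 4: add edge 0-2 (w=7); MST = {0-2(w=7) 0-5(w=6) 0-6(w=1) 4-6(w=2)}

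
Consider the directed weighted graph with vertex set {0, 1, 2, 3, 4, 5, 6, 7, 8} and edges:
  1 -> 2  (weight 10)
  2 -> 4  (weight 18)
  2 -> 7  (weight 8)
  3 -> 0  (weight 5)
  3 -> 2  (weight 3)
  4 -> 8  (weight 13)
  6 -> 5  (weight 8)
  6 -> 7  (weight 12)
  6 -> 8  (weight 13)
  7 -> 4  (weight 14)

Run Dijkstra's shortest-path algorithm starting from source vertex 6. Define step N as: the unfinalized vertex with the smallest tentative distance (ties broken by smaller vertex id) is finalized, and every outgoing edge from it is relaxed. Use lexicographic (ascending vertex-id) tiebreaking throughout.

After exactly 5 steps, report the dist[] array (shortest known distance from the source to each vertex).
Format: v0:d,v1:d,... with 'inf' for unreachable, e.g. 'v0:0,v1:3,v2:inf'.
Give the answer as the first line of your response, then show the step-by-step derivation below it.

v0:inf,v1:inf,v2:inf,v3:inf,v4:26,v5:8,v6:0,v7:12,v8:13

step 1: dist = v0:inf,v1:inf,v2:inf,v3:inf,v4:inf,v5:8,v6:0,v7:12,v8:13
step 2: dist = v0:inf,v1:inf,v2:inf,v3:inf,v4:inf,v5:8,v6:0,v7:12,v8:13
step 3: dist = v0:inf,v1:inf,v2:inf,v3:inf,v4:26,v5:8,v6:0,v7:12,v8:13
step 4: dist = v0:inf,v1:inf,v2:inf,v3:inf,v4:26,v5:8,v6:0,v7:12,v8:13
step 5: dist = v0:inf,v1:inf,v2:inf,v3:inf,v4:26,v5:8,v6:0,v7:12,v8:13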